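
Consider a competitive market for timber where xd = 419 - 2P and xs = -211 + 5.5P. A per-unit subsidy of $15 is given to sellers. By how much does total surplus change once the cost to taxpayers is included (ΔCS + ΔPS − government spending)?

Pre-subsidy: 419 - 2P = -211 + 5.5P gives P* = 84, x* = 251.
With the subsidy, sellers receive Ps = Pb + 15 for each unit, where Pb is the price buyers pay.
Supply in terms of Pb becomes xs = -211 + 5.5(Pb + 15) = -128.5 + 5.5Pb. Setting this equal to demand: 419 - 2Pb = -128.5 + 5.5Pb, so Pb = 73.
Sellers receive Ps = 73 + 15 = 88; x' = 419 − 2·73 = 273.
ΔCS = ½(251 + 273)(84 − 73) = 2882; ΔPS = ½(251 + 273)(88 − 84) = 1048.
Government spending = 15 × 273 = 4095.
Net change = 2882 + 1048 − 4095 = -165. The loss equals the DWL triangle ½·15·22.

Net change in total surplus = -$165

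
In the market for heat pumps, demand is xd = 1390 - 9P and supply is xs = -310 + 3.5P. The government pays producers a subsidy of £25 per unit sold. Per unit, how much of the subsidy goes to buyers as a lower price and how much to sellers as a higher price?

Pre-subsidy: 1390 - 9P = -310 + 3.5P gives P* = 136, x* = 166.
With the subsidy, sellers receive Ps = Pb + 25 for each unit, where Pb is the price buyers pay.
Supply in terms of Pb becomes xs = -310 + 3.5(Pb + 25) = -222.5 + 3.5Pb. Setting this equal to demand: 1390 - 9Pb = -222.5 + 3.5Pb, so Pb = 129.
Sellers receive Ps = 129 + 25 = 154; x' = 1390 − 9·129 = 229.
Buyers' price falls by P* − Pb = 136 − 129 = 7; sellers' price rises by Ps − P* = 154 − 136 = 18.

Buyers gain £7 per unit; sellers gain £18 per unit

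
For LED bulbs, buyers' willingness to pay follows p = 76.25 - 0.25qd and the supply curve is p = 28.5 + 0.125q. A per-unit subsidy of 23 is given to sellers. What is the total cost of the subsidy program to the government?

Government cost = 13018/3

Pre-subsidy: 76.25 - 0.25q = 28.5 + 0.125q gives q* = 382/3 and p* = 533/12.
With the subsidy, sellers receive ps = pb + 23 for each unit, where pb is the price buyers pay.
On the curves, pb = 76.25 - 0.25q and ps = 28.5 + 0.125q; the wedge ps − pb = 23 gives 28.5 + 0.125q − (76.25 - 0.25q) = 23, so q' = 566/3.
Then pb = 76.25 − 0.25·(566/3) = 349/12 and ps = 28.5 + 0.125·(566/3) = 625/12.
Government outlay = subsidy × quantity = 23 × 566/3 = 13018/3.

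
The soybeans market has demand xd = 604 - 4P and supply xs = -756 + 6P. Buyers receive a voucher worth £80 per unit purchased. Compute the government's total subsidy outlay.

Government cost = £20160

Pre-subsidy: 604 - 4P = -756 + 6P gives P* = 136, x* = 60.
With the rebate, buyers effectively pay Pb = Ps − 80, where Ps is the price sellers receive.
Demand in terms of Ps becomes xd = 604 − 4(Ps − 80) = 924 - 4Ps. Setting this equal to supply: 924 - 4Ps = -756 + 6Ps, so Ps = 168.
Buyers pay Pb = 168 − 80 = 88; x' = -756 + 6·168 = 252.
Government outlay = subsidy × quantity = 80 × 252 = 20160.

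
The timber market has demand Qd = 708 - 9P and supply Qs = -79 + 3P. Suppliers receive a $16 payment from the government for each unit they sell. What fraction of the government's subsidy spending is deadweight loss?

Pre-subsidy: 708 - 9P = -79 + 3P gives P* = 787/12, Q* = 117.75.
With the subsidy, sellers receive Ps = Pb + 16 for each unit, where Pb is the price buyers pay.
Supply in terms of Pb becomes Qs = -79 + 3(Pb + 16) = -31 + 3Pb. Setting this equal to demand: 708 - 9Pb = -31 + 3Pb, so Pb = 739/12.
Sellers receive Ps = 739/12 + 16 = 931/12; Q' = 708 − 9·(739/12) = 153.75.
ΔCS = ½(117.75 + 153.75)(787/12 − 739/12) = 543; ΔPS = ½(117.75 + 153.75)(931/12 − 787/12) = 1629.
Government spending = 16 × 153.75 = 2460.
DWL = ½ × 16 × (153.75 − 117.75) = 288; fraction = 288 / 2460 = 24/205.

DWL / government spending = 24/205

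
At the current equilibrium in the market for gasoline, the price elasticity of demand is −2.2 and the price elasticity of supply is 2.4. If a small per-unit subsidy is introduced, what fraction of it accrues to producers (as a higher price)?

Producer share = 11/23

For a small subsidy around the equilibrium, the benefit split depends on the relative slopes, which at a point are proportional to the elasticities.
Buyer share = εs/(εs + |εd|) = 2.4/(2.4 + 2.2) = 12/23; seller share = |εd|/(εs + |εd|) = 11/23.
So producers capture 11/23 of the subsidy.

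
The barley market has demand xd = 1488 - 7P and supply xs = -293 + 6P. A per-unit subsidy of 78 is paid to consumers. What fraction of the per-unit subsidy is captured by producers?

Producer share = 7/13

Pre-subsidy: 1488 - 7P = -293 + 6P gives P* = 137, x* = 529.
With the rebate, buyers effectively pay Pb = Ps − 78, where Ps is the price sellers receive.
Demand in terms of Ps becomes xd = 1488 − 7(Ps − 78) = 2034 - 7Ps. Setting this equal to supply: 2034 - 7Ps = -293 + 6Ps, so Ps = 179.
Buyers pay Pb = 179 − 78 = 101; x' = -293 + 6·179 = 781.
Buyers' price falls by P* − Pb = 137 − 101 = 36; sellers' price rises by Ps − P* = 179 − 137 = 42.
So producers capture 42/78 = 7/13 of each unit of subsidy.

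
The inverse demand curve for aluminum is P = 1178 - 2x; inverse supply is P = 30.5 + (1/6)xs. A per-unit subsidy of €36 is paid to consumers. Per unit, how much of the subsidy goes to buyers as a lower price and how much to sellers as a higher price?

Pre-subsidy: 1178 - 2x = 30.5 + (1/6)x gives x* = 6885/13 and P* = 1544/13.
With the rebate, buyers effectively pay Pb = Ps − 36, where Ps is the price sellers receive.
On the curves, Pb = 1178 - 2x and Ps = 30.5 + (1/6)x; the wedge Ps − Pb = 36 gives 30.5 + (1/6)x − (1178 - 2x) = 36, so x' = 7101/13.
Then Pb = 1178 − 2·(7101/13) = 1112/13 and Ps = 30.5 + (1/6)·(7101/13) = 1580/13.
Buyers' price falls by P* − Pb = 1544/13 − 1112/13 = 432/13; sellers' price rises by Ps − P* = 1580/13 − 1544/13 = 36/13.

Buyers gain 432/13 per unit; sellers gain 36/13 per unit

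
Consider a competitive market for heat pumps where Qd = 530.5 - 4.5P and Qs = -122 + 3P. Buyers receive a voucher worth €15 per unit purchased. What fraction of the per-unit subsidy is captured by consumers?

Consumer share = 0.4

Pre-subsidy: 530.5 - 4.5P = -122 + 3P gives P* = 87, Q* = 139.
With the rebate, buyers effectively pay Pb = Ps − 15, where Ps is the price sellers receive.
Demand in terms of Ps becomes Qd = 530.5 − 4.5(Ps − 15) = 598 - 4.5Ps. Setting this equal to supply: 598 - 4.5Ps = -122 + 3Ps, so Ps = 96.
Buyers pay Pb = 96 − 15 = 81; Q' = -122 + 3·96 = 166.
Buyers' price falls by P* − Pb = 87 − 81 = 6; sellers' price rises by Ps − P* = 96 − 87 = 9.
So consumers capture 6/15 = 0.4 of each unit of subsidy.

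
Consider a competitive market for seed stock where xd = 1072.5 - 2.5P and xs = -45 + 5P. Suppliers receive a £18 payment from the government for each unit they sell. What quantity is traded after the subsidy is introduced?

x' = 730

Pre-subsidy: 1072.5 - 2.5P = -45 + 5P gives P* = 149, x* = 700.
With the subsidy, sellers receive Ps = Pb + 18 for each unit, where Pb is the price buyers pay.
Supply in terms of Pb becomes xs = -45 + 5(Pb + 18) = 45 + 5Pb. Setting this equal to demand: 1072.5 - 2.5Pb = 45 + 5Pb, so Pb = 137.
Sellers receive Ps = 137 + 18 = 155; x' = 1072.5 − 2.5·137 = 730.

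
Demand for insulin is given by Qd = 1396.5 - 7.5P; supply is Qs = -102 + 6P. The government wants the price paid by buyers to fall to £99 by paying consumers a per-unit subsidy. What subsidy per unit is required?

At a buyer price of 99, quantity demanded is 1396.5 − 7.5·99 = 654.
Sellers supply 654 only when they receive Ps with -102 + 6·Ps = 654, i.e. Ps = 126.
s = Ps − Pb = 126 − 99 = 27.

Required subsidy s = £27 per unit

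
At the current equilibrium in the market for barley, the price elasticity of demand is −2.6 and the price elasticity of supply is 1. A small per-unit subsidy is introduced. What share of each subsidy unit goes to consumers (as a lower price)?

Consumer share = 5/18

For a small subsidy around the equilibrium, the benefit split depends on the relative slopes, which at a point are proportional to the elasticities.
Buyer share = εs/(εs + |εd|) = 1/(1 + 2.6) = 5/18; seller share = |εd|/(εs + |εd|) = 13/18.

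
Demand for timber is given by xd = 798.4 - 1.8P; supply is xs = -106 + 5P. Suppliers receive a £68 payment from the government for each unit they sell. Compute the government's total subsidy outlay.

Pre-subsidy: 798.4 - 1.8P = -106 + 5P gives P* = 133, x* = 559.
With the subsidy, sellers receive Ps = Pb + 68 for each unit, where Pb is the price buyers pay.
Supply in terms of Pb becomes xs = -106 + 5(Pb + 68) = 234 + 5Pb. Setting this equal to demand: 798.4 - 1.8Pb = 234 + 5Pb, so Pb = 83.
Sellers receive Ps = 83 + 68 = 151; x' = 798.4 − 1.8·83 = 649.
Government outlay = subsidy × quantity = 68 × 649 = 44132.

Government cost = £44132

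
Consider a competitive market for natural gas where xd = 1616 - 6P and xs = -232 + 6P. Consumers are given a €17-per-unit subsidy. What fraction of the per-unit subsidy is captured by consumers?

Pre-subsidy: 1616 - 6P = -232 + 6P gives P* = 154, x* = 692.
With the rebate, buyers effectively pay Pb = Ps − 17, where Ps is the price sellers receive.
Demand in terms of Ps becomes xd = 1616 − 6(Ps − 17) = 1718 - 6Ps. Setting this equal to supply: 1718 - 6Ps = -232 + 6Ps, so Ps = 162.5.
Buyers pay Pb = 162.5 − 17 = 145.5; x' = -232 + 6·162.5 = 743.
Buyers' price falls by P* − Pb = 154 − 145.5 = 8.5; sellers' price rises by Ps − P* = 162.5 − 154 = 8.5.
So consumers capture 8.5/17 = 0.5 of each unit of subsidy.

Consumer share = 0.5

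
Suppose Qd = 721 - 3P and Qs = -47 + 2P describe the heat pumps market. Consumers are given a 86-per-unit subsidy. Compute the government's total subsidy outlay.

Pre-subsidy: 721 - 3P = -47 + 2P gives P* = 153.6, Q* = 260.2.
With the rebate, buyers effectively pay Pb = Ps − 86, where Ps is the price sellers receive.
Demand in terms of Ps becomes Qd = 721 − 3(Ps − 86) = 979 - 3Ps. Setting this equal to supply: 979 - 3Ps = -47 + 2Ps, so Ps = 205.2.
Buyers pay Pb = 205.2 − 86 = 119.2; Q' = -47 + 2·205.2 = 363.4.
Government outlay = subsidy × quantity = 86 × 363.4 = 31252.4.

Government cost = 31252.4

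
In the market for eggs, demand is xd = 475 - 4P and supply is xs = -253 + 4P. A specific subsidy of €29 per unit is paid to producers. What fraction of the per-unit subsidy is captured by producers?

Pre-subsidy: 475 - 4P = -253 + 4P gives P* = 91, x* = 111.
With the subsidy, sellers receive Ps = Pb + 29 for each unit, where Pb is the price buyers pay.
Supply in terms of Pb becomes xs = -253 + 4(Pb + 29) = -137 + 4Pb. Setting this equal to demand: 475 - 4Pb = -137 + 4Pb, so Pb = 76.5.
Sellers receive Ps = 76.5 + 29 = 105.5; x' = 475 − 4·76.5 = 169.
Buyers' price falls by P* − Pb = 91 − 76.5 = 14.5; sellers' price rises by Ps − P* = 105.5 − 91 = 14.5.
So producers capture 14.5/29 = 0.5 of each unit of subsidy.

Producer share = 0.5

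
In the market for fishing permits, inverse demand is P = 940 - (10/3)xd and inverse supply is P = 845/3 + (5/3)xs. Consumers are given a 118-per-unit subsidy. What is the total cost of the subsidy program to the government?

Pre-subsidy: 940 - (10/3)x = 845/3 + (5/3)x gives x* = 395/3 and P* = 4510/9.
With the rebate, buyers effectively pay Pb = Ps − 118, where Ps is the price sellers receive.
On the curves, Pb = 940 - (10/3)x and Ps = 845/3 + (5/3)x; the wedge Ps − Pb = 118 gives 845/3 + (5/3)x − (940 - (10/3)x) = 118, so x' = 2329/15.
Then Pb = 940 − (10/3)·(2329/15) = 3802/9 and Ps = 845/3 + (5/3)·(2329/15) = 4864/9.
Government outlay = subsidy × quantity = 118 × 2329/15 = 274822/15.

Government cost = 274822/15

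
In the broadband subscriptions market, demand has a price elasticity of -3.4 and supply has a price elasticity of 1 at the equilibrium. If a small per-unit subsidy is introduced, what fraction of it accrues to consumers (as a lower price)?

For a small subsidy around the equilibrium, the benefit split depends on the relative slopes, which at a point are proportional to the elasticities.
Buyer share = εs/(εs + |εd|) = 1/(1 + 3.4) = 5/22; seller share = |εd|/(εs + |εd|) = 17/22.

Consumer share = 5/22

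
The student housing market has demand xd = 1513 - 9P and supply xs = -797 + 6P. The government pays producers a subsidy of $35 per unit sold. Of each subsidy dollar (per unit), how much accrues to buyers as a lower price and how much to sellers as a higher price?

Pre-subsidy: 1513 - 9P = -797 + 6P gives P* = 154, x* = 127.
With the subsidy, sellers receive Ps = Pb + 35 for each unit, where Pb is the price buyers pay.
Supply in terms of Pb becomes xs = -797 + 6(Pb + 35) = -587 + 6Pb. Setting this equal to demand: 1513 - 9Pb = -587 + 6Pb, so Pb = 140.
Sellers receive Ps = 140 + 35 = 175; x' = 1513 − 9·140 = 253.
Buyers' price falls by P* − Pb = 154 − 140 = 14; sellers' price rises by Ps − P* = 175 − 154 = 21.

Buyers gain $14 per unit; sellers gain $21 per unit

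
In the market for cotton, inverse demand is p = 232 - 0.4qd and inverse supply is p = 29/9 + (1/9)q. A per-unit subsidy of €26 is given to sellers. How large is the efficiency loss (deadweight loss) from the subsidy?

Pre-subsidy: 232 - 0.4q = 29/9 + (1/9)q gives q* = 10295/23 and p* = 1218/23.
With the subsidy, sellers receive ps = pb + 26 for each unit, where pb is the price buyers pay.
On the curves, pb = 232 - 0.4q and ps = 29/9 + (1/9)q; the wedge ps − pb = 26 gives 29/9 + (1/9)q − (232 - 0.4q) = 26, so q' = 11465/23.
Then pb = 232 − 0.4·(11465/23) = 750/23 and ps = 29/9 + (1/9)·(11465/23) = 1348/23.
The subsidy expands output by 11465/23 − 10295/23 = 1170/23 past the efficient level; on those units the gap between marginal cost and willingness to pay runs from 0 up to 26.
DWL = ½ × 26 × 1170/23 = 15210/23.

Deadweight loss = 15210/23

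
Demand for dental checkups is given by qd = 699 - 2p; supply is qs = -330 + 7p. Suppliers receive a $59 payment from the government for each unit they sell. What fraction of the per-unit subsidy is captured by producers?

Producer share = 2/9

Pre-subsidy: 699 - 2p = -330 + 7p gives p* = 343/3, q* = 1411/3.
With the subsidy, sellers receive ps = pb + 59 for each unit, where pb is the price buyers pay.
Supply in terms of pb becomes qs = -330 + 7(pb + 59) = 83 + 7pb. Setting this equal to demand: 699 - 2pb = 83 + 7pb, so pb = 616/9.
Sellers receive ps = 616/9 + 59 = 1147/9; q' = 699 − 2·(616/9) = 5059/9.
Buyers' price falls by p* − pb = 343/3 − 616/9 = 413/9; sellers' price rises by ps − p* = 1147/9 − 343/3 = 118/9.
So producers capture (118/9)/59 = 2/9 of each unit of subsidy.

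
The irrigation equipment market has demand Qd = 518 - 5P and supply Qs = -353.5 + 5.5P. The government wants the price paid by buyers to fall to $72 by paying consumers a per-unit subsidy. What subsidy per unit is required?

At a buyer price of 72, quantity demanded is 518 − 5·72 = 158.
Sellers supply 158 only when they receive Ps with -353.5 + 5.5·Ps = 158, i.e. Ps = 93.
s = Ps − Pb = 93 − 72 = 21.

Required subsidy s = $21 per unit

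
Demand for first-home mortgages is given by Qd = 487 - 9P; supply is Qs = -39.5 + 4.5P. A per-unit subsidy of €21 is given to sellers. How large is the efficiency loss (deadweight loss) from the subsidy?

Pre-subsidy: 487 - 9P = -39.5 + 4.5P gives P* = 39, Q* = 136.
With the subsidy, sellers receive Ps = Pb + 21 for each unit, where Pb is the price buyers pay.
Supply in terms of Pb becomes Qs = -39.5 + 4.5(Pb + 21) = 55 + 4.5Pb. Setting this equal to demand: 487 - 9Pb = 55 + 4.5Pb, so Pb = 32.
Sellers receive Ps = 32 + 21 = 53; Q' = 487 − 9·32 = 199.
The subsidy expands output by 199 − 136 = 63 past the efficient level; on those units the gap between marginal cost and willingness to pay runs from 0 up to 21.
DWL = ½ × 21 × 63 = 661.5.

Deadweight loss = €661.5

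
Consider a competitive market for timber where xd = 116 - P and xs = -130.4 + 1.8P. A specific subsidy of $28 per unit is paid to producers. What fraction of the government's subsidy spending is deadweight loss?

Pre-subsidy: 116 - P = -130.4 + 1.8P gives P* = 88, x* = 28.
With the subsidy, sellers receive Ps = Pb + 28 for each unit, where Pb is the price buyers pay.
Supply in terms of Pb becomes xs = -130.4 + 1.8(Pb + 28) = -80 + 1.8Pb. Setting this equal to demand: 116 - Pb = -80 + 1.8Pb, so Pb = 70.
Sellers receive Ps = 70 + 28 = 98; x' = 116 − 1·70 = 46.
ΔCS = ½(28 + 46)(88 − 70) = 666; ΔPS = ½(28 + 46)(98 − 88) = 370.
Government spending = 28 × 46 = 1288.
DWL = ½ × 28 × (46 − 28) = 252; fraction = 252 / 1288 = 9/46.

DWL / government spending = 9/46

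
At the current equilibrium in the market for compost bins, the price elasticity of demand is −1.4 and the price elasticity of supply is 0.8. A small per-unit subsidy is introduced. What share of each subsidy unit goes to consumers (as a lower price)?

Consumer share = 4/11

For a small subsidy around the equilibrium, the benefit split depends on the relative slopes, which at a point are proportional to the elasticities.
Buyer share = εs/(εs + |εd|) = 0.8/(0.8 + 1.4) = 4/11; seller share = |εd|/(εs + |εd|) = 7/11.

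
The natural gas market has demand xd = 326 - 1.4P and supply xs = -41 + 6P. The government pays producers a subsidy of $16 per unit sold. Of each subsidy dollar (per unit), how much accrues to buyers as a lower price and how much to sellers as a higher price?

Buyers gain 480/37 per unit; sellers gain 112/37 per unit

Pre-subsidy: 326 - 1.4P = -41 + 6P gives P* = 1835/37, x* = 9493/37.
With the subsidy, sellers receive Ps = Pb + 16 for each unit, where Pb is the price buyers pay.
Supply in terms of Pb becomes xs = -41 + 6(Pb + 16) = 55 + 6Pb. Setting this equal to demand: 326 - 1.4Pb = 55 + 6Pb, so Pb = 1355/37.
Sellers receive Ps = 1355/37 + 16 = 1947/37; x' = 326 − 1.4·(1355/37) = 10165/37.
Buyers' price falls by P* − Pb = 1835/37 − 1355/37 = 480/37; sellers' price rises by Ps − P* = 1947/37 − 1835/37 = 112/37.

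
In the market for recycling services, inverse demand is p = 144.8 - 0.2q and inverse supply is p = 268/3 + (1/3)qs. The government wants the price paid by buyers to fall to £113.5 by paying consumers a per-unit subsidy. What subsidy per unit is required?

Required subsidy s = £28 per unit

At a buyer price of 113.5, quantity demanded is 724 − 5·113.5 = 156.5.
Sellers supply 156.5 only when they receive ps = 268/3 + (1/3)·156.5 = 141.5.
s = ps − pb = 141.5 − 113.5 = 28.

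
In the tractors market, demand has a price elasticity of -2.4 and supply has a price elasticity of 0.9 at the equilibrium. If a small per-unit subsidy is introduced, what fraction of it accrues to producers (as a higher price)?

For a small subsidy around the equilibrium, the benefit split depends on the relative slopes, which at a point are proportional to the elasticities.
Buyer share = εs/(εs + |εd|) = 0.9/(0.9 + 2.4) = 3/11; seller share = |εd|/(εs + |εd|) = 8/11.
So producers capture 8/11 of the subsidy.

Producer share = 8/11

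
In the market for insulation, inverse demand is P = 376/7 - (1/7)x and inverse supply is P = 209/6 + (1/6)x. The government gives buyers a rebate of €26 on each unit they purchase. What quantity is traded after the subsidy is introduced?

Pre-subsidy: 376/7 - (1/7)x = 209/6 + (1/6)x gives x* = 61 and P* = 45.
With the rebate, buyers effectively pay Pb = Ps − 26, where Ps is the price sellers receive.
On the curves, Pb = 376/7 - (1/7)x and Ps = 209/6 + (1/6)x; the wedge Ps − Pb = 26 gives 209/6 + (1/6)x − (376/7 - (1/7)x) = 26, so x' = 145.
Then Pb = 376/7 − (1/7)·145 = 33 and Ps = 209/6 + (1/6)·145 = 59.

x' = 145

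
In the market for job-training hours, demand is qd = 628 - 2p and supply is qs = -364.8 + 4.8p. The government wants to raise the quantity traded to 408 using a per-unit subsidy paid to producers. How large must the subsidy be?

At q = 408, invert demand for the buyer price: pb = (628 − 408)/2 = 110; invert supply for the seller price: ps = (408 − (-364.8))/4.8 = 161.
The subsidy must fill the gap: s = ps − pb = 161 − 110 = 51.

Required subsidy s = 51 per unit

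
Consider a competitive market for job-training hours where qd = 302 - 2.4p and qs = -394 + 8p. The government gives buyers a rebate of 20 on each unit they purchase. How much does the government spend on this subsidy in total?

Government cost = 46360/13

Pre-subsidy: 302 - 2.4p = -394 + 8p gives p* = 870/13, q* = 1838/13.
With the rebate, buyers effectively pay pb = ps − 20, where ps is the price sellers receive.
Demand in terms of ps becomes qd = 302 − 2.4(ps − 20) = 350 - 2.4ps. Setting this equal to supply: 350 - 2.4ps = -394 + 8ps, so ps = 930/13.
Buyers pay pb = 930/13 − 20 = 670/13; q' = -394 + 8·(930/13) = 2318/13.
Government outlay = subsidy × quantity = 20 × 2318/13 = 46360/13.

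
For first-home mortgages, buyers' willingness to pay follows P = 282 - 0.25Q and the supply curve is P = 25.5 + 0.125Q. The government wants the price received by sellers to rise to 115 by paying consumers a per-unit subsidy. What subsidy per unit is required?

Required subsidy s = 12 per unit

At a seller price of 115, quantity supplied is -204 + 8·115 = 716.
Buyers absorb 716 only when they pay Pb = 282 − 0.25·716 = 103.
s = Ps − Pb = 115 − 103 = 12.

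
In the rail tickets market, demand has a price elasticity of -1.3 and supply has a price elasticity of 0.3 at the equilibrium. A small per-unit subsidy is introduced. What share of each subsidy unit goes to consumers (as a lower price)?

For a small subsidy around the equilibrium, the benefit split depends on the relative slopes, which at a point are proportional to the elasticities.
Buyer share = εs/(εs + |εd|) = 0.3/(0.3 + 1.3) = 0.1875; seller share = |εd|/(εs + |εd|) = 0.8125.

Consumer share = 0.1875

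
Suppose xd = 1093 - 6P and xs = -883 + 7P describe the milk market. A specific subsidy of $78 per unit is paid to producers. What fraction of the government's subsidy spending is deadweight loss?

DWL / government spending = 126/433

Pre-subsidy: 1093 - 6P = -883 + 7P gives P* = 152, x* = 181.
With the subsidy, sellers receive Ps = Pb + 78 for each unit, where Pb is the price buyers pay.
Supply in terms of Pb becomes xs = -883 + 7(Pb + 78) = -337 + 7Pb. Setting this equal to demand: 1093 - 6Pb = -337 + 7Pb, so Pb = 110.
Sellers receive Ps = 110 + 78 = 188; x' = 1093 − 6·110 = 433.
ΔCS = ½(181 + 433)(152 − 110) = 12894; ΔPS = ½(181 + 433)(188 − 152) = 11052.
Government spending = 78 × 433 = 33774.
DWL = ½ × 78 × (433 − 181) = 9828; fraction = 9828 / 33774 = 126/433.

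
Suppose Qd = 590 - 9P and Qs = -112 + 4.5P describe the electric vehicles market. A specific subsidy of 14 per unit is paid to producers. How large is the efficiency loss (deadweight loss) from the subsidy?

Deadweight loss = 294

Pre-subsidy: 590 - 9P = -112 + 4.5P gives P* = 52, Q* = 122.
With the subsidy, sellers receive Ps = Pb + 14 for each unit, where Pb is the price buyers pay.
Supply in terms of Pb becomes Qs = -112 + 4.5(Pb + 14) = -49 + 4.5Pb. Setting this equal to demand: 590 - 9Pb = -49 + 4.5Pb, so Pb = 142/3.
Sellers receive Ps = 142/3 + 14 = 184/3; Q' = 590 − 9·(142/3) = 164.
The subsidy expands output by 164 − 122 = 42 past the efficient level; on those units the gap between marginal cost and willingness to pay runs from 0 up to 14.
DWL = ½ × 14 × 42 = 294.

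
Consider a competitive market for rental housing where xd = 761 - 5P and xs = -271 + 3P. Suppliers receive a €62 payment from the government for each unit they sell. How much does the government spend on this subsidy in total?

Pre-subsidy: 761 - 5P = -271 + 3P gives P* = 129, x* = 116.
With the subsidy, sellers receive Ps = Pb + 62 for each unit, where Pb is the price buyers pay.
Supply in terms of Pb becomes xs = -271 + 3(Pb + 62) = -85 + 3Pb. Setting this equal to demand: 761 - 5Pb = -85 + 3Pb, so Pb = 105.75.
Sellers receive Ps = 105.75 + 62 = 167.75; x' = 761 − 5·105.75 = 232.25.
Government outlay = subsidy × quantity = 62 × 232.25 = 14399.5.

Government cost = €14399.5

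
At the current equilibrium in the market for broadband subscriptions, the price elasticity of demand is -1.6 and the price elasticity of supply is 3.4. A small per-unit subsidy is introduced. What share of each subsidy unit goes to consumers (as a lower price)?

Consumer share = 0.68

For a small subsidy around the equilibrium, the benefit split depends on the relative slopes, which at a point are proportional to the elasticities.
Buyer share = εs/(εs + |εd|) = 3.4/(3.4 + 1.6) = 0.68; seller share = |εd|/(εs + |εd|) = 0.32.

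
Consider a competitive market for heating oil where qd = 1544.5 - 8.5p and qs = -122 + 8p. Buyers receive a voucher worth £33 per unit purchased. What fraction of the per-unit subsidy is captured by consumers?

Pre-subsidy: 1544.5 - 8.5p = -122 + 8p gives p* = 101, q* = 686.
With the rebate, buyers effectively pay pb = ps − 33, where ps is the price sellers receive.
Demand in terms of ps becomes qd = 1544.5 − 8.5(ps − 33) = 1825 - 8.5ps. Setting this equal to supply: 1825 - 8.5ps = -122 + 8ps, so ps = 118.
Buyers pay pb = 118 − 33 = 85; q' = -122 + 8·118 = 822.
Buyers' price falls by p* − pb = 101 − 85 = 16; sellers' price rises by ps − p* = 118 − 101 = 17.
So consumers capture 16/33 = 16/33 of each unit of subsidy.

Consumer share = 16/33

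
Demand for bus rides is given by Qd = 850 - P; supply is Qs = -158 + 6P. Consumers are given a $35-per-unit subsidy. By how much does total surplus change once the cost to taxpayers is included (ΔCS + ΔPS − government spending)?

Pre-subsidy: 850 - P = -158 + 6P gives P* = 144, Q* = 706.
With the rebate, buyers effectively pay Pb = Ps − 35, where Ps is the price sellers receive.
Demand in terms of Ps becomes Qd = 850 − 1(Ps − 35) = 885 - Ps. Setting this equal to supply: 885 - Ps = -158 + 6Ps, so Ps = 149.
Buyers pay Pb = 149 − 35 = 114; Q' = -158 + 6·149 = 736.
ΔCS = ½(706 + 736)(144 − 114) = 21630; ΔPS = ½(706 + 736)(149 − 144) = 3605.
Government spending = 35 × 736 = 25760.
Net change = 21630 + 3605 − 25760 = -525. The loss equals the DWL triangle ½·35·30.

Net change in total surplus = -$525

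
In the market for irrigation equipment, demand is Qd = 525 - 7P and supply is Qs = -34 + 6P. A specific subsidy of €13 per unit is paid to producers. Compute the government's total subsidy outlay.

Pre-subsidy: 525 - 7P = -34 + 6P gives P* = 43, Q* = 224.
With the subsidy, sellers receive Ps = Pb + 13 for each unit, where Pb is the price buyers pay.
Supply in terms of Pb becomes Qs = -34 + 6(Pb + 13) = 44 + 6Pb. Setting this equal to demand: 525 - 7Pb = 44 + 6Pb, so Pb = 37.
Sellers receive Ps = 37 + 13 = 50; Q' = 525 − 7·37 = 266.
Government outlay = subsidy × quantity = 13 × 266 = 3458.

Government cost = €3458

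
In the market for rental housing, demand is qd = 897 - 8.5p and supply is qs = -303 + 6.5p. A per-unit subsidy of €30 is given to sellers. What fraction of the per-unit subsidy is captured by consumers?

Consumer share = 13/30

Pre-subsidy: 897 - 8.5p = -303 + 6.5p gives p* = 80, q* = 217.
With the subsidy, sellers receive ps = pb + 30 for each unit, where pb is the price buyers pay.
Supply in terms of pb becomes qs = -303 + 6.5(pb + 30) = -108 + 6.5pb. Setting this equal to demand: 897 - 8.5pb = -108 + 6.5pb, so pb = 67.
Sellers receive ps = 67 + 30 = 97; q' = 897 − 8.5·67 = 327.5.
Buyers' price falls by p* − pb = 80 − 67 = 13; sellers' price rises by ps − p* = 97 − 80 = 17.
So consumers capture 13/30 = 13/30 of each unit of subsidy.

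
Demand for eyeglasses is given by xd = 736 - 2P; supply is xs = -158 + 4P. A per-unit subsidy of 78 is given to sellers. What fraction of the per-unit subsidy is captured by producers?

Producer share = 1/3

Pre-subsidy: 736 - 2P = -158 + 4P gives P* = 149, x* = 438.
With the subsidy, sellers receive Ps = Pb + 78 for each unit, where Pb is the price buyers pay.
Supply in terms of Pb becomes xs = -158 + 4(Pb + 78) = 154 + 4Pb. Setting this equal to demand: 736 - 2Pb = 154 + 4Pb, so Pb = 97.
Sellers receive Ps = 97 + 78 = 175; x' = 736 − 2·97 = 542.
Buyers' price falls by P* − Pb = 149 − 97 = 52; sellers' price rises by Ps − P* = 175 − 149 = 26.
So producers capture 26/78 = 1/3 of each unit of subsidy.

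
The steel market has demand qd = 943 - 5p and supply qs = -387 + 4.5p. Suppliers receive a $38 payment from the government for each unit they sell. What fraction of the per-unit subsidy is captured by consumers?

Consumer share = 9/19

Pre-subsidy: 943 - 5p = -387 + 4.5p gives p* = 140, q* = 243.
With the subsidy, sellers receive ps = pb + 38 for each unit, where pb is the price buyers pay.
Supply in terms of pb becomes qs = -387 + 4.5(pb + 38) = -216 + 4.5pb. Setting this equal to demand: 943 - 5pb = -216 + 4.5pb, so pb = 122.
Sellers receive ps = 122 + 38 = 160; q' = 943 − 5·122 = 333.
Buyers' price falls by p* − pb = 140 − 122 = 18; sellers' price rises by ps − p* = 160 − 140 = 20.
So consumers capture 18/38 = 9/19 of each unit of subsidy.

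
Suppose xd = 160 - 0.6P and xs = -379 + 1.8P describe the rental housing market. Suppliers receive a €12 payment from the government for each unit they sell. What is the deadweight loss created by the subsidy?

Deadweight loss = €32.4

Pre-subsidy: 160 - 0.6P = -379 + 1.8P gives P* = 2695/12, x* = 25.25.
With the subsidy, sellers receive Ps = Pb + 12 for each unit, where Pb is the price buyers pay.
Supply in terms of Pb becomes xs = -379 + 1.8(Pb + 12) = -357.4 + 1.8Pb. Setting this equal to demand: 160 - 0.6Pb = -357.4 + 1.8Pb, so Pb = 2587/12.
Sellers receive Ps = 2587/12 + 12 = 2731/12; x' = 160 − 0.6·(2587/12) = 30.65.
The subsidy expands output by 30.65 − 25.25 = 5.4 past the efficient level; on those units the gap between marginal cost and willingness to pay runs from 0 up to 12.
DWL = ½ × 12 × 5.4 = 32.4.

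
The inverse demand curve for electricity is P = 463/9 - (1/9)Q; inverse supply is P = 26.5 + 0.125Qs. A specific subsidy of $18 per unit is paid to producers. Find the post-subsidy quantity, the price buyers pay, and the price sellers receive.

Q' = 3092/17; buyers pay 531/17; sellers receive 837/17

Pre-subsidy: 463/9 - (1/9)Q = 26.5 + 0.125Q gives Q* = 1796/17 and P* = 675/17.
With the subsidy, sellers receive Ps = Pb + 18 for each unit, where Pb is the price buyers pay.
On the curves, Pb = 463/9 - (1/9)Q and Ps = 26.5 + 0.125Q; the wedge Ps − Pb = 18 gives 26.5 + 0.125Q − (463/9 - (1/9)Q) = 18, so Q' = 3092/17.
Then Pb = 463/9 − (1/9)·(3092/17) = 531/17 and Ps = 26.5 + 0.125·(3092/17) = 837/17.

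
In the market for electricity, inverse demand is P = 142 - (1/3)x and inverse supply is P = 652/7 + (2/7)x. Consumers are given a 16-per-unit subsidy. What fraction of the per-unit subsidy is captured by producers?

Producer share = 6/13

Pre-subsidy: 142 - (1/3)x = 652/7 + (2/7)x gives x* = 1026/13 and P* = 1504/13.
With the rebate, buyers effectively pay Pb = Ps − 16, where Ps is the price sellers receive.
On the curves, Pb = 142 - (1/3)x and Ps = 652/7 + (2/7)x; the wedge Ps − Pb = 16 gives 652/7 + (2/7)x − (142 - (1/3)x) = 16, so x' = 1362/13.
Then Pb = 142 − (1/3)·(1362/13) = 1392/13 and Ps = 652/7 + (2/7)·(1362/13) = 1600/13.
Buyers' price falls by P* − Pb = 1504/13 − 1392/13 = 112/13; sellers' price rises by Ps − P* = 1600/13 − 1504/13 = 96/13.
So producers capture (96/13)/16 = 6/13 of each unit of subsidy.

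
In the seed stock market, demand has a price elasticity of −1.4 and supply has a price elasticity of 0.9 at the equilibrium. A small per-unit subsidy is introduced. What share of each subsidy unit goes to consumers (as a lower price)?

For a small subsidy around the equilibrium, the benefit split depends on the relative slopes, which at a point are proportional to the elasticities.
Buyer share = εs/(εs + |εd|) = 0.9/(0.9 + 1.4) = 9/23; seller share = |εd|/(εs + |εd|) = 14/23.

Consumer share = 9/23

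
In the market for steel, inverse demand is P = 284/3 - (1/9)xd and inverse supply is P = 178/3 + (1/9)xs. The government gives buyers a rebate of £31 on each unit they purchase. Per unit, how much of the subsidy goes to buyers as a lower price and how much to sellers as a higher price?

Buyers gain £15.5 per unit; sellers gain £15.5 per unit

Pre-subsidy: 284/3 - (1/9)x = 178/3 + (1/9)x gives x* = 159 and P* = 77.
With the rebate, buyers effectively pay Pb = Ps − 31, where Ps is the price sellers receive.
On the curves, Pb = 284/3 - (1/9)x and Ps = 178/3 + (1/9)x; the wedge Ps − Pb = 31 gives 178/3 + (1/9)x − (284/3 - (1/9)x) = 31, so x' = 298.5.
Then Pb = 284/3 − (1/9)·298.5 = 61.5 and Ps = 178/3 + (1/9)·298.5 = 92.5.
Buyers' price falls by P* − Pb = 77 − 61.5 = 15.5; sellers' price rises by Ps − P* = 92.5 − 77 = 15.5.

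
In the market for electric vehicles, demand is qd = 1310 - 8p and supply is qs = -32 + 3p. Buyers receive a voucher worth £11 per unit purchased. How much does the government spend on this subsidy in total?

Pre-subsidy: 1310 - 8p = -32 + 3p gives p* = 122, q* = 334.
With the rebate, buyers effectively pay pb = ps − 11, where ps is the price sellers receive.
Demand in terms of ps becomes qd = 1310 − 8(ps − 11) = 1398 - 8ps. Setting this equal to supply: 1398 - 8ps = -32 + 3ps, so ps = 130.
Buyers pay pb = 130 − 11 = 119; q' = -32 + 3·130 = 358.
Government outlay = subsidy × quantity = 11 × 358 = 3938.

Government cost = £3938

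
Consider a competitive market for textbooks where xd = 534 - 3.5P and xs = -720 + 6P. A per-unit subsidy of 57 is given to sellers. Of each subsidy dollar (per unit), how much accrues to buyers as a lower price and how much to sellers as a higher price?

Pre-subsidy: 534 - 3.5P = -720 + 6P gives P* = 132, x* = 72.
With the subsidy, sellers receive Ps = Pb + 57 for each unit, where Pb is the price buyers pay.
Supply in terms of Pb becomes xs = -720 + 6(Pb + 57) = -378 + 6Pb. Setting this equal to demand: 534 - 3.5Pb = -378 + 6Pb, so Pb = 96.
Sellers receive Ps = 96 + 57 = 153; x' = 534 − 3.5·96 = 198.
Buyers' price falls by P* − Pb = 132 − 96 = 36; sellers' price rises by Ps − P* = 153 − 132 = 21.

Buyers gain 36 per unit; sellers gain 21 per unit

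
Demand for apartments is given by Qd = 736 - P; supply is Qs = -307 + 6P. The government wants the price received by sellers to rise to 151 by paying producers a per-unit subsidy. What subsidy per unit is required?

Required subsidy s = 14 per unit

At a seller price of 151, quantity supplied is -307 + 6·151 = 599.
Buyers absorb 599 only when they pay Pb with 736 − 1·Pb = 599, i.e. Pb = 137.
s = Ps − Pb = 151 − 137 = 14.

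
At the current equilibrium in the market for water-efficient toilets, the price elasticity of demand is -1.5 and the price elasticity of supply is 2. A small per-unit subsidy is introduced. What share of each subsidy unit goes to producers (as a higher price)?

Producer share = 3/7

For a small subsidy around the equilibrium, the benefit split depends on the relative slopes, which at a point are proportional to the elasticities.
Buyer share = εs/(εs + |εd|) = 2/(2 + 1.5) = 4/7; seller share = |εd|/(εs + |εd|) = 3/7.
So producers capture 3/7 of the subsidy.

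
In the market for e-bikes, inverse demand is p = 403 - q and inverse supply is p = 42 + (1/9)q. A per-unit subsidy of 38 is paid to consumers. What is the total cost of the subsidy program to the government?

Pre-subsidy: 403 - q = 42 + (1/9)q gives q* = 324.9 and p* = 78.1.
With the rebate, buyers effectively pay pb = ps − 38, where ps is the price sellers receive.
On the curves, pb = 403 - q and ps = 42 + (1/9)q; the wedge ps − pb = 38 gives 42 + (1/9)q − (403 - q) = 38, so q' = 359.1.
Then pb = 403 − 1·359.1 = 43.9 and ps = 42 + (1/9)·359.1 = 81.9.
Government outlay = subsidy × quantity = 38 × 359.1 = 13645.8.

Government cost = 13645.8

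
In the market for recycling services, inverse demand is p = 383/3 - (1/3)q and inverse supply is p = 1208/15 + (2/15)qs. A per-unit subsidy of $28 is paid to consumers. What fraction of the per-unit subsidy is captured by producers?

Producer share = 2/7

Pre-subsidy: 383/3 - (1/3)q = 1208/15 + (2/15)q gives q* = 101 and p* = 94.
With the rebate, buyers effectively pay pb = ps − 28, where ps is the price sellers receive.
On the curves, pb = 383/3 - (1/3)q and ps = 1208/15 + (2/15)q; the wedge ps − pb = 28 gives 1208/15 + (2/15)q − (383/3 - (1/3)q) = 28, so q' = 161.
Then pb = 383/3 − (1/3)·161 = 74 and ps = 1208/15 + (2/15)·161 = 102.
Buyers' price falls by p* − pb = 94 − 74 = 20; sellers' price rises by ps − p* = 102 − 94 = 8.
So producers capture 8/28 = 2/7 of each unit of subsidy.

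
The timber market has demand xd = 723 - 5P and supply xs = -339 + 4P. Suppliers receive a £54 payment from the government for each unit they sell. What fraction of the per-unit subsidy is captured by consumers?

Pre-subsidy: 723 - 5P = -339 + 4P gives P* = 118, x* = 133.
With the subsidy, sellers receive Ps = Pb + 54 for each unit, where Pb is the price buyers pay.
Supply in terms of Pb becomes xs = -339 + 4(Pb + 54) = -123 + 4Pb. Setting this equal to demand: 723 - 5Pb = -123 + 4Pb, so Pb = 94.
Sellers receive Ps = 94 + 54 = 148; x' = 723 − 5·94 = 253.
Buyers' price falls by P* − Pb = 118 − 94 = 24; sellers' price rises by Ps − P* = 148 − 118 = 30.
So consumers capture 24/54 = 4/9 of each unit of subsidy.

Consumer share = 4/9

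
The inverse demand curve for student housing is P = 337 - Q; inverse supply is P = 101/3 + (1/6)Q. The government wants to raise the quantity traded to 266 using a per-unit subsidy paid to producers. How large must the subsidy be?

At Q = 266, from the demand curve buyers pay Pb = 337 − 1·266 = 71; from the supply curve sellers need Ps = 101/3 + (1/6)·266 = 78.
The subsidy must fill the gap: s = Ps − Pb = 78 − 71 = 7.

Required subsidy s = 7 per unit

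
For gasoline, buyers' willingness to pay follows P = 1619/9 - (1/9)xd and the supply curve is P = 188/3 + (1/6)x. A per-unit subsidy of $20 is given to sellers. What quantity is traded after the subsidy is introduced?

Pre-subsidy: 1619/9 - (1/9)x = 188/3 + (1/6)x gives x* = 422 and P* = 133.
With the subsidy, sellers receive Ps = Pb + 20 for each unit, where Pb is the price buyers pay.
On the curves, Pb = 1619/9 - (1/9)x and Ps = 188/3 + (1/6)x; the wedge Ps − Pb = 20 gives 188/3 + (1/6)x − (1619/9 - (1/9)x) = 20, so x' = 494.
Then Pb = 1619/9 − (1/9)·494 = 125 and Ps = 188/3 + (1/6)·494 = 145.

x' = 494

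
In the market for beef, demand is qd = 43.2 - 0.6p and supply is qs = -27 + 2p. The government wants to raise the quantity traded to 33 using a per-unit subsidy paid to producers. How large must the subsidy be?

Required subsidy s = 13 per unit

At q = 33, invert demand for the buyer price: pb = (43.2 − 33)/0.6 = 17; invert supply for the seller price: ps = (33 − (-27))/2 = 30.
The subsidy must fill the gap: s = ps − pb = 30 − 17 = 13.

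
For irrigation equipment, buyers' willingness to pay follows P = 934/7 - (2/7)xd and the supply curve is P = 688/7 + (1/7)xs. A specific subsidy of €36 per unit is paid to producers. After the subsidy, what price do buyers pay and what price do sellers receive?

Pre-subsidy: 934/7 - (2/7)x = 688/7 + (1/7)x gives x* = 82 and P* = 110.
With the subsidy, sellers receive Ps = Pb + 36 for each unit, where Pb is the price buyers pay.
On the curves, Pb = 934/7 - (2/7)x and Ps = 688/7 + (1/7)x; the wedge Ps − Pb = 36 gives 688/7 + (1/7)x − (934/7 - (2/7)x) = 36, so x' = 166.
Then Pb = 934/7 − (2/7)·166 = 86 and Ps = 688/7 + (1/7)·166 = 122.

Buyers pay €86; sellers receive €122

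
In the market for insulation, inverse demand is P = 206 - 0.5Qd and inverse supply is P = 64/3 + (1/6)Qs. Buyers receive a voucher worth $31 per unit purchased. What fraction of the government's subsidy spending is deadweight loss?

DWL / government spending = 93/1294

Pre-subsidy: 206 - 0.5Q = 64/3 + (1/6)Q gives Q* = 277 and P* = 67.5.
With the rebate, buyers effectively pay Pb = Ps − 31, where Ps is the price sellers receive.
On the curves, Pb = 206 - 0.5Q and Ps = 64/3 + (1/6)Q; the wedge Ps − Pb = 31 gives 64/3 + (1/6)Q − (206 - 0.5Q) = 31, so Q' = 323.5.
Then Pb = 206 − 0.5·323.5 = 44.25 and Ps = 64/3 + (1/6)·323.5 = 75.25.
ΔCS = ½(277 + 323.5)(67.5 − 44.25) = 6980.8125; ΔPS = ½(277 + 323.5)(75.25 − 67.5) = 2326.9375.
Government spending = 31 × 323.5 = 10028.5.
DWL = ½ × 31 × (323.5 − 277) = 720.75; fraction = 720.75 / 10028.5 = 93/1294.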